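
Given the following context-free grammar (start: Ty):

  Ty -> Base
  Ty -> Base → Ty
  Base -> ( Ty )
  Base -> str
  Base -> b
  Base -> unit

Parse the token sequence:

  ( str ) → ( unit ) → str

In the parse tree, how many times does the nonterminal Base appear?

[Ty [Base ( [Ty [Base str]] )] → [Ty [Base ( [Ty [Base unit]] )] → [Ty [Base str]]]]

5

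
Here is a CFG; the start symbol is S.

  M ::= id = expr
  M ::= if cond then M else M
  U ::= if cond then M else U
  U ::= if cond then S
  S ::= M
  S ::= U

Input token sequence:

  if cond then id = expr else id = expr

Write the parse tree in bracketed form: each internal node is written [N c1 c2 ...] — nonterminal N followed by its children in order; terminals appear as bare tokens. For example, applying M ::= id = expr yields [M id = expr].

[S [M if cond then [M id = expr] else [M id = expr]]]

S
M
if cond then M else M
if cond then id = expr else M
if cond then id = expr else id = expr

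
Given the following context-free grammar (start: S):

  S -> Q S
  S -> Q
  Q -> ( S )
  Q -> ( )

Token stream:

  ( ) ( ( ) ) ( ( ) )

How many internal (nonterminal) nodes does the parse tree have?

[S [Q ( )] [S [Q ( [S [Q ( )]] )] [S [Q ( [S [Q ( )]] )]]]]

10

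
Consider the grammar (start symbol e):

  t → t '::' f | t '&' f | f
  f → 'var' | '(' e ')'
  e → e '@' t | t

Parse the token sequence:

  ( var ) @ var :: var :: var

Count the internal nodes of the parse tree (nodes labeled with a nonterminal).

13

[e [e [t [f ( [e [t [f var]]] )]]] @ [t [t [t [f var]] :: [f var]] :: [f var]]]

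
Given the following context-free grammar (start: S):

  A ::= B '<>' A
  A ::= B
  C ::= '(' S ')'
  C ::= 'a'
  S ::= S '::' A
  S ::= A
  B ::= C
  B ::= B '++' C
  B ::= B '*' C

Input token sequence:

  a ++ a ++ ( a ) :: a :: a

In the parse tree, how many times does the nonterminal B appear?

6

[S [S [S [A [B [B [B [C a]] ++ [C a]] ++ [C ( [S [A [B [C a]]]] )]]]] :: [A [B [C a]]]] :: [A [B [C a]]]]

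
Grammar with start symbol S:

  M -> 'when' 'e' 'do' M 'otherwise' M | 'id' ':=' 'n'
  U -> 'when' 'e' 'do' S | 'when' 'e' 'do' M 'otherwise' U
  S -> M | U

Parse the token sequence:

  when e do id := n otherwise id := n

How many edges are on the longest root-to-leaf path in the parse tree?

3

[S [M when e do [M id := n] otherwise [M id := n]]]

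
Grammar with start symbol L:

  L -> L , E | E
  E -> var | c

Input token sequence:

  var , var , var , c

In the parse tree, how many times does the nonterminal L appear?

4

[L [L [L [L [E var]] , [E var]] , [E var]] , [E c]]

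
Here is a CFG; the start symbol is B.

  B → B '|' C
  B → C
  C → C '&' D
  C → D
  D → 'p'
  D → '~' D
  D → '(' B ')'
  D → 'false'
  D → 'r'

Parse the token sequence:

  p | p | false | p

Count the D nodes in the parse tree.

4

[B [B [B [B [C [D p]]] | [C [D p]]] | [C [D false]]] | [C [D p]]]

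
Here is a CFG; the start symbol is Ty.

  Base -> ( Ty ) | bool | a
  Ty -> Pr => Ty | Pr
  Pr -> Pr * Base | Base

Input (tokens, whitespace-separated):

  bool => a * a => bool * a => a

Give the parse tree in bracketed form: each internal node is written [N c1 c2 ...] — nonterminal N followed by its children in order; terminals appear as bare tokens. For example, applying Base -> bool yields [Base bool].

[Ty [Pr [Base bool]] => [Ty [Pr [Pr [Base a]] * [Base a]] => [Ty [Pr [Pr [Base bool]] * [Base a]] => [Ty [Pr [Base a]]]]]]

Ty
Pr => Ty
Base => Ty
bool => Ty
bool => Pr => Ty
bool => Pr * Base => Ty
bool => Base * Base => Ty
bool => a * Base => Ty
bool => a * a => Ty
bool => a * a => Pr => Ty
bool => a * a => Pr * Base => Ty
bool => a * a => Base * Base => Ty
bool => a * a => bool * Base => Ty
bool => a * a => bool * a => Ty
bool => a * a => bool * a => Pr
bool => a * a => bool * a => Base
bool => a * a => bool * a => a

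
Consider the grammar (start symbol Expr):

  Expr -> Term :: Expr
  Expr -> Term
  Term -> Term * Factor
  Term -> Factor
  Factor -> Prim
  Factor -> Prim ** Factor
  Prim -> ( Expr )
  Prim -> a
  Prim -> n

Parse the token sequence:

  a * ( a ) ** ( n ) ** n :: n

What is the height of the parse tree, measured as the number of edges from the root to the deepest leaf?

9

[Expr [Term [Term [Factor [Prim a]]] * [Factor [Prim ( [Expr [Term [Factor [Prim a]]]] )] ** [Factor [Prim ( [Expr [Term [Factor [Prim n]]]] )] ** [Factor [Prim n]]]]] :: [Expr [Term [Factor [Prim n]]]]]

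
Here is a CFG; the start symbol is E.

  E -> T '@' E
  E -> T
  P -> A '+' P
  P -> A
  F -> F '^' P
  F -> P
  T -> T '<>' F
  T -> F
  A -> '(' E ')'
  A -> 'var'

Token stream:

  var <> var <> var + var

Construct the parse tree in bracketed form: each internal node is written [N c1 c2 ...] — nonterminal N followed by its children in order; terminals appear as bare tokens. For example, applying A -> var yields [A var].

E
T
T <> F
T <> F <> F
F <> F <> F
P <> F <> F
A <> F <> F
var <> F <> F
var <> P <> F
var <> A <> F
var <> var <> F
var <> var <> P
var <> var <> A + P
var <> var <> var + P
var <> var <> var + A
var <> var <> var + var

[E [T [T [T [F [P [A var]]]] <> [F [P [A var]]]] <> [F [P [A var] + [P [A var]]]]]]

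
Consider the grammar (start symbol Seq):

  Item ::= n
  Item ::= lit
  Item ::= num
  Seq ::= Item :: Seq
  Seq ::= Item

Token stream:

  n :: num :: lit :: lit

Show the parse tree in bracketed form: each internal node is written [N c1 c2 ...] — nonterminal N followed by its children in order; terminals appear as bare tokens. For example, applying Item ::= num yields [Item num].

Seq
Item :: Seq
n :: Seq
n :: Item :: Seq
n :: num :: Seq
n :: num :: Item :: Seq
n :: num :: lit :: Seq
n :: num :: lit :: Item
n :: num :: lit :: lit

[Seq [Item n] :: [Seq [Item num] :: [Seq [Item lit] :: [Seq [Item lit]]]]]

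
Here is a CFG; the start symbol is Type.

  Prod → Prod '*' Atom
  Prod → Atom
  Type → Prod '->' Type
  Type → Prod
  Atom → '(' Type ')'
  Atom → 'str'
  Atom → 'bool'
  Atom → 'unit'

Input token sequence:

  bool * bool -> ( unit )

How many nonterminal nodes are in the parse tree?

[Type [Prod [Prod [Atom bool]] * [Atom bool]] -> [Type [Prod [Atom ( [Type [Prod [Atom unit]]] )]]]]

11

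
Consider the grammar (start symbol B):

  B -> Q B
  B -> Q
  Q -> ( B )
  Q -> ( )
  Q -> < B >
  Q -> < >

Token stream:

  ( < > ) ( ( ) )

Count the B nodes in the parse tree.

4

[B [Q ( [B [Q < >]] )] [B [Q ( [B [Q ( )]] )]]]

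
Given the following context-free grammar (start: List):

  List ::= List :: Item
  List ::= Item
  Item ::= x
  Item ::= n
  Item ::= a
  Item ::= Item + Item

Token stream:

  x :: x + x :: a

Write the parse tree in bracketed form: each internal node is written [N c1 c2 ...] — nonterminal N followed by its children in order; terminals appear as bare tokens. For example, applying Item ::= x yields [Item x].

[List [List [List [Item x]] :: [Item [Item x] + [Item x]]] :: [Item a]]

List
List :: Item
List :: Item :: Item
Item :: Item :: Item
x :: Item :: Item
x :: Item + Item :: Item
x :: x + Item :: Item
x :: x + x :: Item
x :: x + x :: a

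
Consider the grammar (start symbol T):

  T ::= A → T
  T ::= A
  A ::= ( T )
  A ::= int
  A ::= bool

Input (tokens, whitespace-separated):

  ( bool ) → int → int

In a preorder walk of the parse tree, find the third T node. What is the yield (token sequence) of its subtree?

int → int

[T [A ( [T [A bool]] )] → [T [A int] → [T [A int]]]]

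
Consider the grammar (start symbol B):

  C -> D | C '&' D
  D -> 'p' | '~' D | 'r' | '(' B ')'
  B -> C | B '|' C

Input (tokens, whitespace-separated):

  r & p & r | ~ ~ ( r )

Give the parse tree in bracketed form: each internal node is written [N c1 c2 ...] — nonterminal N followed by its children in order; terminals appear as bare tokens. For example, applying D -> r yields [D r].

[B [B [C [C [C [D r]] & [D p]] & [D r]]] | [C [D ~ [D ~ [D ( [B [C [D r]]] )]]]]]

B
B | C
C | C
C & D | C
C & D & D | C
D & D & D | C
r & D & D | C
r & p & D | C
r & p & r | C
r & p & r | D
r & p & r | ~ D
r & p & r | ~ ~ D
r & p & r | ~ ~ ( B )
r & p & r | ~ ~ ( C )
r & p & r | ~ ~ ( D )
r & p & r | ~ ~ ( r )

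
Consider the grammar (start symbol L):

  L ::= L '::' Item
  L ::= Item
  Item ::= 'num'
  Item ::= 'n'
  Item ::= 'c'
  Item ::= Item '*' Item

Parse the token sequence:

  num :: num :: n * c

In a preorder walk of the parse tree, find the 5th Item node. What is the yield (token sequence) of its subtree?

c

[L [L [L [Item num]] :: [Item num]] :: [Item [Item n] * [Item c]]]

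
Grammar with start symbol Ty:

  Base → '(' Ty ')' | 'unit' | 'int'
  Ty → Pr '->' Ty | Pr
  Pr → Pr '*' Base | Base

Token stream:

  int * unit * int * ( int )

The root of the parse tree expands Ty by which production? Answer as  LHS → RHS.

Ty → Pr

[Ty [Pr [Pr [Pr [Pr [Base int]] * [Base unit]] * [Base int]] * [Base ( [Ty [Pr [Base int]]] )]]]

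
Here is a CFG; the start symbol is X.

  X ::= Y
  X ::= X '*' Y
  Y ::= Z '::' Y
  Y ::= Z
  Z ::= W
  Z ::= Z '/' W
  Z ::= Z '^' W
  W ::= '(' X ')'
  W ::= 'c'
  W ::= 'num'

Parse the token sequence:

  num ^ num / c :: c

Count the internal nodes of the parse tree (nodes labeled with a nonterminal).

[X [Y [Z [Z [Z [W num]] ^ [W num]] / [W c]] :: [Y [Z [W c]]]]]

11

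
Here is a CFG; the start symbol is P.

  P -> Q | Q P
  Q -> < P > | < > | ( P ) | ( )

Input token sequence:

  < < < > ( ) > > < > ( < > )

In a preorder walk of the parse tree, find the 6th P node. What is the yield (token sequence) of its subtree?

( < > )

[P [Q < [P [Q < [P [Q < >] [P [Q ( )]]] >]] >] [P [Q < >] [P [Q ( [P [Q < >]] )]]]]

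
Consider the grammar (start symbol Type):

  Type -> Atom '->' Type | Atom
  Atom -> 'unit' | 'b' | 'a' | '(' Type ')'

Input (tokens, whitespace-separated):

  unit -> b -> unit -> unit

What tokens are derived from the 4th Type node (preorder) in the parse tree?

unit

[Type [Atom unit] -> [Type [Atom b] -> [Type [Atom unit] -> [Type [Atom unit]]]]]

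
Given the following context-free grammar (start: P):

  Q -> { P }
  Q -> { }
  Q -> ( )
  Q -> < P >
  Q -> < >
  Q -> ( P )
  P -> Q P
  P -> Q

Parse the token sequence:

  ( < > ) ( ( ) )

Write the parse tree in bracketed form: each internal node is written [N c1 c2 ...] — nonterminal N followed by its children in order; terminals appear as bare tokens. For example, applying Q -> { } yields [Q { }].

[P [Q ( [P [Q < >]] )] [P [Q ( [P [Q ( )]] )]]]

P
Q P
( P ) P
( Q ) P
( < > ) P
( < > ) Q
( < > ) ( P )
( < > ) ( Q )
( < > ) ( ( ) )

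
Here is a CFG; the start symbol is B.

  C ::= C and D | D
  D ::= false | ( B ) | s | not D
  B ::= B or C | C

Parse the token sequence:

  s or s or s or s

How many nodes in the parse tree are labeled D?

4

[B [B [B [B [C [D s]]] or [C [D s]]] or [C [D s]]] or [C [D s]]]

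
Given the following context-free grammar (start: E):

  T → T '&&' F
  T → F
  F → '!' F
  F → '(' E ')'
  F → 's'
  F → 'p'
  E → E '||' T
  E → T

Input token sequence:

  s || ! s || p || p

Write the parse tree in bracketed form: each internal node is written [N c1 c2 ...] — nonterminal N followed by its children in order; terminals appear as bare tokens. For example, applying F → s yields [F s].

E
E || T
E || T || T
E || T || T || T
T || T || T || T
F || T || T || T
s || T || T || T
s || F || T || T
s || ! F || T || T
s || ! s || T || T
s || ! s || F || T
s || ! s || p || T
s || ! s || p || F
s || ! s || p || p

[E [E [E [E [T [F s]]] || [T [F ! [F s]]]] || [T [F p]]] || [T [F p]]]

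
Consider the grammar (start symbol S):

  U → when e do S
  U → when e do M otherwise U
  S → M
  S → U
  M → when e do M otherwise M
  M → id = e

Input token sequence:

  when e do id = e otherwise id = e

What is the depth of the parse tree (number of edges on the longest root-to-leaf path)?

3

[S [M when e do [M id = e] otherwise [M id = e]]]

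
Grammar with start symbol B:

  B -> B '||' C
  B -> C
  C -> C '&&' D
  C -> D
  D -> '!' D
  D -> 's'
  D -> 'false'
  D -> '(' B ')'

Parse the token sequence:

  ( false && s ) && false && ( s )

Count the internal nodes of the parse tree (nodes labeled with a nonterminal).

15

[B [C [C [C [D ( [B [C [C [D false]] && [D s]]] )]] && [D false]] && [D ( [B [C [D s]]] )]]]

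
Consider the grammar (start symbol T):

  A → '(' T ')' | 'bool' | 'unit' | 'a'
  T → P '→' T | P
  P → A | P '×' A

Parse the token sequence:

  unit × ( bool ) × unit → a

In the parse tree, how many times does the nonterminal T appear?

3

[T [P [P [P [A unit]] × [A ( [T [P [A bool]]] )]] × [A unit]] → [T [P [A a]]]]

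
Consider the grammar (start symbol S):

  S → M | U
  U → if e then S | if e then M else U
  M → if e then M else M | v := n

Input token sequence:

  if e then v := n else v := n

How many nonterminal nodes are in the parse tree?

4

[S [M if e then [M v := n] else [M v := n]]]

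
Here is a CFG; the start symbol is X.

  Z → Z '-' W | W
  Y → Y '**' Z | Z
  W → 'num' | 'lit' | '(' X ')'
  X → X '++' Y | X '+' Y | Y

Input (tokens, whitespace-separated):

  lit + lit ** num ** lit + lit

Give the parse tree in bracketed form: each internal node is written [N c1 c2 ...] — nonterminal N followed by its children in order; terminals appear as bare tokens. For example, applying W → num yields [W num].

[X [X [X [Y [Z [W lit]]]] + [Y [Y [Y [Z [W lit]]] ** [Z [W num]]] ** [Z [W lit]]]] + [Y [Z [W lit]]]]

X
X + Y
X + Y + Y
Y + Y + Y
Z + Y + Y
W + Y + Y
lit + Y + Y
lit + Y ** Z + Y
lit + Y ** Z ** Z + Y
lit + Z ** Z ** Z + Y
lit + W ** Z ** Z + Y
lit + lit ** Z ** Z + Y
lit + lit ** W ** Z + Y
lit + lit ** num ** Z + Y
lit + lit ** num ** W + Y
lit + lit ** num ** lit + Y
lit + lit ** num ** lit + Z
lit + lit ** num ** lit + W
lit + lit ** num ** lit + lit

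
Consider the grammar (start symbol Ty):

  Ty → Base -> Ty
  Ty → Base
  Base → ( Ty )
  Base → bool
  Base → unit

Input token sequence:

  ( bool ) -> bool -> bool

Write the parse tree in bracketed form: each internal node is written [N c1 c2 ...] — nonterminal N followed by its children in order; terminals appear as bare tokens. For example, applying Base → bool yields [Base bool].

Ty
Base -> Ty
( Ty ) -> Ty
( Base ) -> Ty
( bool ) -> Ty
( bool ) -> Base -> Ty
( bool ) -> bool -> Ty
( bool ) -> bool -> Base
( bool ) -> bool -> bool

[Ty [Base ( [Ty [Base bool]] )] -> [Ty [Base bool] -> [Ty [Base bool]]]]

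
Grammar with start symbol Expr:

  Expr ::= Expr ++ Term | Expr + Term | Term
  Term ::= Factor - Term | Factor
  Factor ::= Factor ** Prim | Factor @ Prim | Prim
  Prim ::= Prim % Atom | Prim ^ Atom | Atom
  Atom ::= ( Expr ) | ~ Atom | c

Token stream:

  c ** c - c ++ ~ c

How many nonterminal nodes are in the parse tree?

[Expr [Expr [Term [Factor [Factor [Prim [Atom c]]] ** [Prim [Atom c]]] - [Term [Factor [Prim [Atom c]]]]]] ++ [Term [Factor [Prim [Atom ~ [Atom c]]]]]]

18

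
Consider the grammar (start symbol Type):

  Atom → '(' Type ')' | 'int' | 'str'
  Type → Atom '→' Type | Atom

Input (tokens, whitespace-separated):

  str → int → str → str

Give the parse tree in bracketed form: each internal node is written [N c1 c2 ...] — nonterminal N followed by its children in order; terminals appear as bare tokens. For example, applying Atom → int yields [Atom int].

[Type [Atom str] → [Type [Atom int] → [Type [Atom str] → [Type [Atom str]]]]]

Type
Atom → Type
str → Type
str → Atom → Type
str → int → Type
str → int → Atom → Type
str → int → str → Type
str → int → str → Atom
str → int → str → str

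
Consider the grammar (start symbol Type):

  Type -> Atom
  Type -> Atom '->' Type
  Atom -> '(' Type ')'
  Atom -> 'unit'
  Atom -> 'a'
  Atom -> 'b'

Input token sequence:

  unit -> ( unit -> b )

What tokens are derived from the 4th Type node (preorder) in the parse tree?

b

[Type [Atom unit] -> [Type [Atom ( [Type [Atom unit] -> [Type [Atom b]]] )]]]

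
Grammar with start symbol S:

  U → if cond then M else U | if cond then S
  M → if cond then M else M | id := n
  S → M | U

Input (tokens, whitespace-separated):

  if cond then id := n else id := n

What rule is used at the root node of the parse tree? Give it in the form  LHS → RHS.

[S [M if cond then [M id := n] else [M id := n]]]

S → M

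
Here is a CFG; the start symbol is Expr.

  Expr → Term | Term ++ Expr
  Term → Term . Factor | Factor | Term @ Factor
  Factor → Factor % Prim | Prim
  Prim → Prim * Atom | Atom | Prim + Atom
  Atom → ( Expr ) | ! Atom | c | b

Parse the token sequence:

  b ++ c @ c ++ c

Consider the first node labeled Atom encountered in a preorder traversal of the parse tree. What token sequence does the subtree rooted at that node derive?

b

[Expr [Term [Factor [Prim [Atom b]]]] ++ [Expr [Term [Term [Factor [Prim [Atom c]]]] @ [Factor [Prim [Atom c]]]] ++ [Expr [Term [Factor [Prim [Atom c]]]]]]]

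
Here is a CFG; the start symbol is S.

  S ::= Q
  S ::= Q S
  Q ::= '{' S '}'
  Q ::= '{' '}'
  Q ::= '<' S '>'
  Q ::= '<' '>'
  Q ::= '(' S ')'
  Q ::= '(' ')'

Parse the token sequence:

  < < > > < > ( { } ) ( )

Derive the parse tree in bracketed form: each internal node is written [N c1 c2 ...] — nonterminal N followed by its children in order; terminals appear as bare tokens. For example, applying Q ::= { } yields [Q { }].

S
Q S
< S > S
< Q > S
< < > > S
< < > > Q S
< < > > < > S
< < > > < > Q S
< < > > < > ( S ) S
< < > > < > ( Q ) S
< < > > < > ( { } ) S
< < > > < > ( { } ) Q
< < > > < > ( { } ) ( )

[S [Q < [S [Q < >]] >] [S [Q < >] [S [Q ( [S [Q { }]] )] [S [Q ( )]]]]]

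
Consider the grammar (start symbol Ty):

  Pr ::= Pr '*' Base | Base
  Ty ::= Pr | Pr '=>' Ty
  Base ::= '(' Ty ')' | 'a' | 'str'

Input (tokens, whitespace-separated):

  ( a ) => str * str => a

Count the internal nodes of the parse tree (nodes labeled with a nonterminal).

14

[Ty [Pr [Base ( [Ty [Pr [Base a]]] )]] => [Ty [Pr [Pr [Base str]] * [Base str]] => [Ty [Pr [Base a]]]]]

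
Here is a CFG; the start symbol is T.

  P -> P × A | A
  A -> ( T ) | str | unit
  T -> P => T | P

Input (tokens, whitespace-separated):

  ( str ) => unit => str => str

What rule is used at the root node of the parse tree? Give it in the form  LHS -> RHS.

T -> P => T

[T [P [A ( [T [P [A str]]] )]] => [T [P [A unit]] => [T [P [A str]] => [T [P [A str]]]]]]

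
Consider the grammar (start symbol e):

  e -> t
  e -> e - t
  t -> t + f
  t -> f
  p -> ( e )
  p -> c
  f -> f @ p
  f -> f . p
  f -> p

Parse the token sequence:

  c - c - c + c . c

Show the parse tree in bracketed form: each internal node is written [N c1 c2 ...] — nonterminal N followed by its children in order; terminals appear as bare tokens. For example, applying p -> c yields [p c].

e
e - t
e - t - t
t - t - t
f - t - t
p - t - t
c - t - t
c - f - t
c - p - t
c - c - t
c - c - t + f
c - c - f + f
c - c - p + f
c - c - c + f
c - c - c + f . p
c - c - c + p . p
c - c - c + c . p
c - c - c + c . c

[e [e [e [t [f [p c]]]] - [t [f [p c]]]] - [t [t [f [p c]]] + [f [f [p c]] . [p c]]]]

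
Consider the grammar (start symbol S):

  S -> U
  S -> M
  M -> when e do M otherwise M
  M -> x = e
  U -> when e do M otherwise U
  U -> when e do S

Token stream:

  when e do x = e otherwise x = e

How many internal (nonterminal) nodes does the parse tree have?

4

[S [M when e do [M x = e] otherwise [M x = e]]]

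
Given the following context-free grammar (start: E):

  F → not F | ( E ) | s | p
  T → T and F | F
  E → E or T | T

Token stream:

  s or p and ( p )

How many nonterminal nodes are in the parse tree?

[E [E [T [F s]]] or [T [T [F p]] and [F ( [E [T [F p]]] )]]]

11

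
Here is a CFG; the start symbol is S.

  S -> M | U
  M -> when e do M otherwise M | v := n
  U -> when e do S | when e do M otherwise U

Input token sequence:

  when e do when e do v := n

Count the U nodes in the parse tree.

2

[S [U when e do [S [U when e do [S [M v := n]]]]]]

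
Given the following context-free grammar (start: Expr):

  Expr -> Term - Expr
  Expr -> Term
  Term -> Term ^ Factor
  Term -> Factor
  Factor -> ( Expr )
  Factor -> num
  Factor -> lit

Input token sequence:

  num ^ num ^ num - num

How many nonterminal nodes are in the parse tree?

10

[Expr [Term [Term [Term [Factor num]] ^ [Factor num]] ^ [Factor num]] - [Expr [Term [Factor num]]]]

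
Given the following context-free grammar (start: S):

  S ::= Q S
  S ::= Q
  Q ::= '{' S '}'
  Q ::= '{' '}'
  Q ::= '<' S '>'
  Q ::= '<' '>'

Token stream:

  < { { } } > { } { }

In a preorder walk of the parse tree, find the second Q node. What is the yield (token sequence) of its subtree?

{ { } }

[S [Q < [S [Q { [S [Q { }]] }]] >] [S [Q { }] [S [Q { }]]]]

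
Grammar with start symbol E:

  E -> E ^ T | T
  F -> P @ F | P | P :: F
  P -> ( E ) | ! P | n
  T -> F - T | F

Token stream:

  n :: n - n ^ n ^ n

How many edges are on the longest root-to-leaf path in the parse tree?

[E [E [E [T [F [P n] :: [F [P n]]] - [T [F [P n]]]]] ^ [T [F [P n]]]] ^ [T [F [P n]]]]

7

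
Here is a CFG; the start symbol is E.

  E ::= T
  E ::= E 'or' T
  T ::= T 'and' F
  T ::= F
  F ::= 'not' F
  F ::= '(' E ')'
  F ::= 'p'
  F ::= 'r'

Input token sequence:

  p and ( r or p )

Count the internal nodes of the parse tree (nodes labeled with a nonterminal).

11

[E [T [T [F p]] and [F ( [E [E [T [F r]]] or [T [F p]]] )]]]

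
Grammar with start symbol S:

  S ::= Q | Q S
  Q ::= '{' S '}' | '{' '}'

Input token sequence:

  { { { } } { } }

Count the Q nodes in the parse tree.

[S [Q { [S [Q { [S [Q { }]] }] [S [Q { }]]] }]]

4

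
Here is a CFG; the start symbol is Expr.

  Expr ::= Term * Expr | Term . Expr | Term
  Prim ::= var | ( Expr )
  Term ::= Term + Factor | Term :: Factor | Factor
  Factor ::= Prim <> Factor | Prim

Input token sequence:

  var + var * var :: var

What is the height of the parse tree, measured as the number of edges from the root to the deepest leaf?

[Expr [Term [Term [Factor [Prim var]]] + [Factor [Prim var]]] * [Expr [Term [Term [Factor [Prim var]]] :: [Factor [Prim var]]]]]

6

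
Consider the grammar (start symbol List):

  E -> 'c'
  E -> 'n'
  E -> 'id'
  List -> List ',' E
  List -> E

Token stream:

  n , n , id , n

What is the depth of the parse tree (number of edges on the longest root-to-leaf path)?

[List [List [List [List [E n]] , [E n]] , [E id]] , [E n]]

5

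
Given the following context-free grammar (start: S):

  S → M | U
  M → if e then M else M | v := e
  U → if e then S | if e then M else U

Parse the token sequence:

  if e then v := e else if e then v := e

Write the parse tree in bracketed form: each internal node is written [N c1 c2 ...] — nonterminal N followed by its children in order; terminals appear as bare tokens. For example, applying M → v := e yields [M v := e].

S
U
if e then M else U
if e then v := e else U
if e then v := e else if e then S
if e then v := e else if e then M
if e then v := e else if e then v := e

[S [U if e then [M v := e] else [U if e then [S [M v := e]]]]]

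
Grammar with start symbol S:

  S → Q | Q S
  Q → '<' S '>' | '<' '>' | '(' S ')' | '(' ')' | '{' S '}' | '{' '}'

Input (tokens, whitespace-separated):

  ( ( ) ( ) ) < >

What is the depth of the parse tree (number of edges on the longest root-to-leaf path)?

5

[S [Q ( [S [Q ( )] [S [Q ( )]]] )] [S [Q < >]]]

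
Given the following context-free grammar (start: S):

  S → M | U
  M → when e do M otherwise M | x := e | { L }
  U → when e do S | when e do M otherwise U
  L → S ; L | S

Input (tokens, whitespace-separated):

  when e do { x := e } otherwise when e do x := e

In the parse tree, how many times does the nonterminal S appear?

3

[S [U when e do [M { [L [S [M x := e]]] }] otherwise [U when e do [S [M x := e]]]]]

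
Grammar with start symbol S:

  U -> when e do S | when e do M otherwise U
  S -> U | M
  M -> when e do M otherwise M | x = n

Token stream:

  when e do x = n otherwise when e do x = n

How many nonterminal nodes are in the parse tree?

6

[S [U when e do [M x = n] otherwise [U when e do [S [M x = n]]]]]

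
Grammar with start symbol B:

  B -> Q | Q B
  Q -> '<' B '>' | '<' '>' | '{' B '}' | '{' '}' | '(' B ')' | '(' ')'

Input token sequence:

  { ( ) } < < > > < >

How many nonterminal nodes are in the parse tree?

[B [Q { [B [Q ( )]] }] [B [Q < [B [Q < >]] >] [B [Q < >]]]]

10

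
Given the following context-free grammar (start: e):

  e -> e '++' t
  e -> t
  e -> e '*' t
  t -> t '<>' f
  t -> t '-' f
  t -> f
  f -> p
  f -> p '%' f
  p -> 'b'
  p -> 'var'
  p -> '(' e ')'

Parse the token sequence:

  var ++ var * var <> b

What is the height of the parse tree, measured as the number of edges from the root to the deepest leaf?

[e [e [e [t [f [p var]]]] ++ [t [f [p var]]]] * [t [t [f [p var]]] <> [f [p b]]]]

6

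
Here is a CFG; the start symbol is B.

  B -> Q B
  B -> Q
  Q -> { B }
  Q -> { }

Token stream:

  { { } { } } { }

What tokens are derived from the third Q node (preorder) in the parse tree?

{ }

[B [Q { [B [Q { }] [B [Q { }]]] }] [B [Q { }]]]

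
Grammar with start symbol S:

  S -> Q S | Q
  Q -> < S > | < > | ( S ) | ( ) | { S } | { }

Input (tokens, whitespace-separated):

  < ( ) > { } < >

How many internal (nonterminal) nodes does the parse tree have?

[S [Q < [S [Q ( )]] >] [S [Q { }] [S [Q < >]]]]

8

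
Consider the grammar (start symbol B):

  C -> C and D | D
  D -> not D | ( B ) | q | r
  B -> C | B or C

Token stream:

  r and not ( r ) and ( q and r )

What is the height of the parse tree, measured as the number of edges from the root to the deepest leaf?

8

[B [C [C [C [D r]] and [D not [D ( [B [C [D r]]] )]]] and [D ( [B [C [C [D q]] and [D r]]] )]]]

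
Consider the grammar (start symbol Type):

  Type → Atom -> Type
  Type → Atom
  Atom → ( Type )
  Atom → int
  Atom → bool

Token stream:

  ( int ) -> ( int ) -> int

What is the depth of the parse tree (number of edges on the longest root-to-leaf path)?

5

[Type [Atom ( [Type [Atom int]] )] -> [Type [Atom ( [Type [Atom int]] )] -> [Type [Atom int]]]]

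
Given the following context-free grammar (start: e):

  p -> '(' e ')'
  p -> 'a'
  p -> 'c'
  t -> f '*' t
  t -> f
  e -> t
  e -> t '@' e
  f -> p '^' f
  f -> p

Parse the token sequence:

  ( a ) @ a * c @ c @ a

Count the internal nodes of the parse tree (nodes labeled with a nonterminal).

23

[e [t [f [p ( [e [t [f [p a]]]] )]]] @ [e [t [f [p a]] * [t [f [p c]]]] @ [e [t [f [p c]]] @ [e [t [f [p a]]]]]]]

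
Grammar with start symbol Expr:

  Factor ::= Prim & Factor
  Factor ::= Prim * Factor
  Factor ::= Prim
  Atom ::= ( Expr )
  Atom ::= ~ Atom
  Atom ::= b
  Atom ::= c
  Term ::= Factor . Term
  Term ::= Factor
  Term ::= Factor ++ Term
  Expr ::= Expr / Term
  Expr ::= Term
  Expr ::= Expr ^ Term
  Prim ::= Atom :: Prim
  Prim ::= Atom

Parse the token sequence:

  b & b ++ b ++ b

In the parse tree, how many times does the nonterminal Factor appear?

4

[Expr [Term [Factor [Prim [Atom b]] & [Factor [Prim [Atom b]]]] ++ [Term [Factor [Prim [Atom b]]] ++ [Term [Factor [Prim [Atom b]]]]]]]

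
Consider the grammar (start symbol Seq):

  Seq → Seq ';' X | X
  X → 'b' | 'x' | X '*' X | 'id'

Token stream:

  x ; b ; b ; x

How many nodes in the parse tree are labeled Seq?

[Seq [Seq [Seq [Seq [X x]] ; [X b]] ; [X b]] ; [X x]]

4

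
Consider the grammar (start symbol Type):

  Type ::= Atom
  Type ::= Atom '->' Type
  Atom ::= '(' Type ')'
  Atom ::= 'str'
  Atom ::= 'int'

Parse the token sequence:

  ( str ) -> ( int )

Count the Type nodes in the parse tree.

4

[Type [Atom ( [Type [Atom str]] )] -> [Type [Atom ( [Type [Atom int]] )]]]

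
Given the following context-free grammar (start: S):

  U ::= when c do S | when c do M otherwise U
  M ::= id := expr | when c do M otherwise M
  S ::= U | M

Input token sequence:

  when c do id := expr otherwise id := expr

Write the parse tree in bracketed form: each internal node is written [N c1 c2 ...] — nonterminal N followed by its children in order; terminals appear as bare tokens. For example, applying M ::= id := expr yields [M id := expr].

S
M
when c do M otherwise M
when c do id := expr otherwise M
when c do id := expr otherwise id := expr

[S [M when c do [M id := expr] otherwise [M id := expr]]]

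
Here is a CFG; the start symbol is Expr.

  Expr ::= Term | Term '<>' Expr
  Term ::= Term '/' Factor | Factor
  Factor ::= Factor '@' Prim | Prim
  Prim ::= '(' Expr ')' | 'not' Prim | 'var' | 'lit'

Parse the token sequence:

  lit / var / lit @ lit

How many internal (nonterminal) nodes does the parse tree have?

12

[Expr [Term [Term [Term [Factor [Prim lit]]] / [Factor [Prim var]]] / [Factor [Factor [Prim lit]] @ [Prim lit]]]]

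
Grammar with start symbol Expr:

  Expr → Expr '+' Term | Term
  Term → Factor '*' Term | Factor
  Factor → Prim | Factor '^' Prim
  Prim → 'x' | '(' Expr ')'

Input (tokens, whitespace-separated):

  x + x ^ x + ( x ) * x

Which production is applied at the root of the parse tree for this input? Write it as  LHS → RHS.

Expr → Expr '+' Term

[Expr [Expr [Expr [Term [Factor [Prim x]]]] + [Term [Factor [Factor [Prim x]] ^ [Prim x]]]] + [Term [Factor [Prim ( [Expr [Term [Factor [Prim x]]]] )]] * [Term [Factor [Prim x]]]]]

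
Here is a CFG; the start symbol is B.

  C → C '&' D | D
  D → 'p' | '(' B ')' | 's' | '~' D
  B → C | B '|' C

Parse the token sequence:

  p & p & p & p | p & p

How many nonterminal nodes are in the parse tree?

[B [B [C [C [C [C [D p]] & [D p]] & [D p]] & [D p]]] | [C [C [D p]] & [D p]]]

14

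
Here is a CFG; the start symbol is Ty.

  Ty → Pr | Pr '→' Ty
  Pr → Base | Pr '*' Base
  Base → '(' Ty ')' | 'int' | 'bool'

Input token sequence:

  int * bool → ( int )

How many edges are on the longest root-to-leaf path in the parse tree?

7

[Ty [Pr [Pr [Base int]] * [Base bool]] → [Ty [Pr [Base ( [Ty [Pr [Base int]]] )]]]]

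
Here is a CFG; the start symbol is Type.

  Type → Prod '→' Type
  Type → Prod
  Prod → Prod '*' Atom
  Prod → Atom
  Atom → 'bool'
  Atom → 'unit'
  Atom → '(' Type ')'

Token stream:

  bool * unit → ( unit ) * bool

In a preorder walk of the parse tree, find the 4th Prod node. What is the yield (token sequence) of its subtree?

[Type [Prod [Prod [Atom bool]] * [Atom unit]] → [Type [Prod [Prod [Atom ( [Type [Prod [Atom unit]]] )]] * [Atom bool]]]]

( unit )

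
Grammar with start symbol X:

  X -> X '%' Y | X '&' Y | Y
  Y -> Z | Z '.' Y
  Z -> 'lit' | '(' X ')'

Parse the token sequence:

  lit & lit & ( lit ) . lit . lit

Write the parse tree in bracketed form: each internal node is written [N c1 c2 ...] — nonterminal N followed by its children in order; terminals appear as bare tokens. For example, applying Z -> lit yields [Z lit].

X
X & Y
X & Y & Y
Y & Y & Y
Z & Y & Y
lit & Y & Y
lit & Z & Y
lit & lit & Y
lit & lit & Z . Y
lit & lit & ( X ) . Y
lit & lit & ( Y ) . Y
lit & lit & ( Z ) . Y
lit & lit & ( lit ) . Y
lit & lit & ( lit ) . Z . Y
lit & lit & ( lit ) . lit . Y
lit & lit & ( lit ) . lit . Z
lit & lit & ( lit ) . lit . lit

[X [X [X [Y [Z lit]]] & [Y [Z lit]]] & [Y [Z ( [X [Y [Z lit]]] )] . [Y [Z lit] . [Y [Z lit]]]]]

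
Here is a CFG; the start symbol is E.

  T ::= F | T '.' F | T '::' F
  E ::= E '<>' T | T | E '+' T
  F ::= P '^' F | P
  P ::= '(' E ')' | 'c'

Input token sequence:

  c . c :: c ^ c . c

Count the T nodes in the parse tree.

4

[E [T [T [T [T [F [P c]]] . [F [P c]]] :: [F [P c] ^ [F [P c]]]] . [F [P c]]]]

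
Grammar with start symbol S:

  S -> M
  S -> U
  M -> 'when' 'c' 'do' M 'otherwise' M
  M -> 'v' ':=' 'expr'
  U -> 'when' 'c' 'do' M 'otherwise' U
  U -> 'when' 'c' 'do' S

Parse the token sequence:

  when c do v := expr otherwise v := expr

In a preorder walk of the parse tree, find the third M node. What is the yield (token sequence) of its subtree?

v := expr

[S [M when c do [M v := expr] otherwise [M v := expr]]]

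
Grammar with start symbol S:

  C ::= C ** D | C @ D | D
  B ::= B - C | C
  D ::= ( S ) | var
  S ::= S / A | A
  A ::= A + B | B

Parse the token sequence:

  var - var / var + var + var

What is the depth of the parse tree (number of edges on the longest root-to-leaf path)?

[S [S [A [B [B [C [D var]]] - [C [D var]]]]] / [A [A [A [B [C [D var]]]] + [B [C [D var]]]] + [B [C [D var]]]]]

7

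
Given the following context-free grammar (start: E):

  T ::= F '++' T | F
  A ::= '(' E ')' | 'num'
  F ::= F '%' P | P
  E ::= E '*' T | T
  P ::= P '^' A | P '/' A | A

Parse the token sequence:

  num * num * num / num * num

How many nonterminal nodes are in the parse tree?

[E [E [E [E [T [F [P [A num]]]]] * [T [F [P [A num]]]]] * [T [F [P [P [A num]] / [A num]]]]] * [T [F [P [A num]]]]]

22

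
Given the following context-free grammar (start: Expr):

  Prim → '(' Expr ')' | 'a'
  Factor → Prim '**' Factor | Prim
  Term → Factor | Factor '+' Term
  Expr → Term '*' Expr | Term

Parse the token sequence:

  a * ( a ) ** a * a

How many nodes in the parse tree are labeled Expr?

4

[Expr [Term [Factor [Prim a]]] * [Expr [Term [Factor [Prim ( [Expr [Term [Factor [Prim a]]]] )] ** [Factor [Prim a]]]] * [Expr [Term [Factor [Prim a]]]]]]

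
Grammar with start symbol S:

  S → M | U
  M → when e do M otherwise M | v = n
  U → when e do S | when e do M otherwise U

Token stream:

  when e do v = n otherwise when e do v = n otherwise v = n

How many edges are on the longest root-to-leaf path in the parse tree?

4

[S [M when e do [M v = n] otherwise [M when e do [M v = n] otherwise [M v = n]]]]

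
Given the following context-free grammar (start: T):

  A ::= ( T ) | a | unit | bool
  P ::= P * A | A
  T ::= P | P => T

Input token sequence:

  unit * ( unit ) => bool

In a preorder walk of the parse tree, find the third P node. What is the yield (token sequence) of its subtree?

unit

[T [P [P [A unit]] * [A ( [T [P [A unit]]] )]] => [T [P [A bool]]]]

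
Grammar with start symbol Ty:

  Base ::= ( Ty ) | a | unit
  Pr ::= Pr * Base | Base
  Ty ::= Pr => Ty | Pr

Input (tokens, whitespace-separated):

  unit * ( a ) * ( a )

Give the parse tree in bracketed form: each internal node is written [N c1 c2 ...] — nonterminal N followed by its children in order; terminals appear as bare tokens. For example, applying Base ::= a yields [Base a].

[Ty [Pr [Pr [Pr [Base unit]] * [Base ( [Ty [Pr [Base a]]] )]] * [Base ( [Ty [Pr [Base a]]] )]]]

Ty
Pr
Pr * Base
Pr * Base * Base
Base * Base * Base
unit * Base * Base
unit * ( Ty ) * Base
unit * ( Pr ) * Base
unit * ( Base ) * Base
unit * ( a ) * Base
unit * ( a ) * ( Ty )
unit * ( a ) * ( Pr )
unit * ( a ) * ( Base )
unit * ( a ) * ( a )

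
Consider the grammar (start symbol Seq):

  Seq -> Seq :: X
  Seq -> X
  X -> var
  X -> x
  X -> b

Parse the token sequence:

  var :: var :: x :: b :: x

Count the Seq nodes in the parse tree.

[Seq [Seq [Seq [Seq [Seq [X var]] :: [X var]] :: [X x]] :: [X b]] :: [X x]]

5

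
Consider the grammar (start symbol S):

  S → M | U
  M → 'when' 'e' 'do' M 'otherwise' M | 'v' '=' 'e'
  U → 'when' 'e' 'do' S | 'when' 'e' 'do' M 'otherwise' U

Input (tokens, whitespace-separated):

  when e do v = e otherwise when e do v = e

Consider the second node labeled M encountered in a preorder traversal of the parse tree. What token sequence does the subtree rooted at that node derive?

[S [U when e do [M v = e] otherwise [U when e do [S [M v = e]]]]]

v = e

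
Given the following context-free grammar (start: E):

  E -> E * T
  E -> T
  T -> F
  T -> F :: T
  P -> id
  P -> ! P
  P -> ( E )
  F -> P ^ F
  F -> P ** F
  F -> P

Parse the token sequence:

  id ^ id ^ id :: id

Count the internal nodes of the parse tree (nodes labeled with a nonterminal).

[E [T [F [P id] ^ [F [P id] ^ [F [P id]]]] :: [T [F [P id]]]]]

11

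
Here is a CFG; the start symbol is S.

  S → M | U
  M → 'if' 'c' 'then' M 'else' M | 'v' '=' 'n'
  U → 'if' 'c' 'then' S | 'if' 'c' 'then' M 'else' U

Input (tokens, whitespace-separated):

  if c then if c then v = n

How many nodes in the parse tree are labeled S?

[S [U if c then [S [U if c then [S [M v = n]]]]]]

3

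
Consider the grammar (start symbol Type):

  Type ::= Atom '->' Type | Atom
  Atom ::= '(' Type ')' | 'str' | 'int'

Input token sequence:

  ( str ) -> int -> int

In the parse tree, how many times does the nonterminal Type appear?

[Type [Atom ( [Type [Atom str]] )] -> [Type [Atom int] -> [Type [Atom int]]]]

4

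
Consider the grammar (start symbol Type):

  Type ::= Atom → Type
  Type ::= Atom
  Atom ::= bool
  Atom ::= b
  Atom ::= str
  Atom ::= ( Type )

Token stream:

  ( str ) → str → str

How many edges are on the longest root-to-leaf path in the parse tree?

4

[Type [Atom ( [Type [Atom str]] )] → [Type [Atom str] → [Type [Atom str]]]]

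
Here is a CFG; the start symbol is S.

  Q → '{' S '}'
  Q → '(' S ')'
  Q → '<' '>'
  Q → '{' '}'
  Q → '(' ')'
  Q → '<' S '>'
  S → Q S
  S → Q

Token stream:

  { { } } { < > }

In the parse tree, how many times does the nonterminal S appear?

[S [Q { [S [Q { }]] }] [S [Q { [S [Q < >]] }]]]

4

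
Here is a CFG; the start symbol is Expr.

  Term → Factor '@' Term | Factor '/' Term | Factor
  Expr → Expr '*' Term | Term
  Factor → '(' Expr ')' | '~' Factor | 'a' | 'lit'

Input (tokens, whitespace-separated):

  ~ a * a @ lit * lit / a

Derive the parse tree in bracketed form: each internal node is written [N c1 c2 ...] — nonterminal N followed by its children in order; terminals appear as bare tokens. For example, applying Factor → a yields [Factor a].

Expr
Expr * Term
Expr * Term * Term
Term * Term * Term
Factor * Term * Term
~ Factor * Term * Term
~ a * Term * Term
~ a * Factor @ Term * Term
~ a * a @ Term * Term
~ a * a @ Factor * Term
~ a * a @ lit * Term
~ a * a @ lit * Factor / Term
~ a * a @ lit * lit / Term
~ a * a @ lit * lit / Factor
~ a * a @ lit * lit / a

[Expr [Expr [Expr [Term [Factor ~ [Factor a]]]] * [Term [Factor a] @ [Term [Factor lit]]]] * [Term [Factor lit] / [Term [Factor a]]]]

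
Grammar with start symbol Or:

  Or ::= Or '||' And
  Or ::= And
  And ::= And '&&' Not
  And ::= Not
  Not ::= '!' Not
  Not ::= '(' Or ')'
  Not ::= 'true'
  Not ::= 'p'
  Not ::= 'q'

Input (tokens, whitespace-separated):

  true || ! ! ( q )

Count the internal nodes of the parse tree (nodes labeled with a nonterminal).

[Or [Or [And [Not true]]] || [And [Not ! [Not ! [Not ( [Or [And [Not q]]] )]]]]]

11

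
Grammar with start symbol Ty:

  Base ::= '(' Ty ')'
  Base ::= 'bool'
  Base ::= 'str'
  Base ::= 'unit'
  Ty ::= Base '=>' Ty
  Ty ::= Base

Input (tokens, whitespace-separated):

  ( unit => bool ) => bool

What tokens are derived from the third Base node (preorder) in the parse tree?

[Ty [Base ( [Ty [Base unit] => [Ty [Base bool]]] )] => [Ty [Base bool]]]

bool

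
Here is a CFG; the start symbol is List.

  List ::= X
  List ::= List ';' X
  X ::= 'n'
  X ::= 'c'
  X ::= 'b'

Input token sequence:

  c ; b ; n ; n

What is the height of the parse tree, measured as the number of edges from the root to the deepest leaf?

5

[List [List [List [List [X c]] ; [X b]] ; [X n]] ; [X n]]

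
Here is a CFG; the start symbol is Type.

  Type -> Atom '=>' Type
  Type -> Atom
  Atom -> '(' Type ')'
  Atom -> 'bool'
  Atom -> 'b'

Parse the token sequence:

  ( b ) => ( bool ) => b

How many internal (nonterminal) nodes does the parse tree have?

10

[Type [Atom ( [Type [Atom b]] )] => [Type [Atom ( [Type [Atom bool]] )] => [Type [Atom b]]]]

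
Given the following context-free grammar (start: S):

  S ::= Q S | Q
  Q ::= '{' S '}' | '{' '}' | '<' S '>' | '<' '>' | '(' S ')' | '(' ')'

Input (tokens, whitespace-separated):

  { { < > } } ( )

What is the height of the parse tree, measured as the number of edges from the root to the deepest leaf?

6

[S [Q { [S [Q { [S [Q < >]] }]] }] [S [Q ( )]]]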